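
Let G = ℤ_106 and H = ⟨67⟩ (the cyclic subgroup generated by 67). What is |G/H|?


|⟨67⟩| = n / gcd(67, 106) = 106 / 1 = 106
H is normal (ℤ_106 is abelian).
|G/H| = |G| / |H| = 106 / 106 = 1

|G/H| = 1


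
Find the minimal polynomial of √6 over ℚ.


√6 satisfies x² - 6 = 0, irreducible over ℚ since 6 is squarefree

Minimal polynomial: x² - 6


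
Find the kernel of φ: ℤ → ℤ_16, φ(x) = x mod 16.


Kernel = preimage of identity
ker(φ) = {x ∈ ℤ : x ≡ 0 (mod 16)} = 16ℤ = {0, ±16, ±32, ...}

ker(φ) = 16ℤ


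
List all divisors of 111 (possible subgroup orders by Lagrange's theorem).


Lagrange's theorem: |H| divides |G|
|G| = 111
Divisors of 111: 1, 3, 37, 111

Possible subgroup orders: {1, 3, 37, 111}


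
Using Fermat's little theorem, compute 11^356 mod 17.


Fermat's little theorem: if p is prime and gcd(a,p)=1, then a^(p-1) ≡ 1 (mod p)
p = 17 is prime, gcd(11,17) = 1
Reduce exponent: 356 mod 16 = 4
So 11^356 ≡ 11^4 (mod 17)
11^4 mod 17 = 4

11^356 ≡ 4 (mod 17)


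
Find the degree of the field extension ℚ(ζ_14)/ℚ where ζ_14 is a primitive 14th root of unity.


[ℚ(ζ_n):ℚ] = deg Φ_n(x) = φ(n). Here φ(14) = 6

[ℚ(ζ_14)/ℚ where ζ_14 is a primitive 14th root of unity] = 6


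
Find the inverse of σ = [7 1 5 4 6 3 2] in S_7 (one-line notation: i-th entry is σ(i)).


To find σ⁻¹, swap domain and range:
σ(1) = 7 → σ⁻¹(7) = 1
σ(2) = 1 → σ⁻¹(1) = 2
σ(3) = 5 → σ⁻¹(5) = 3
σ(4) = 4 → σ⁻¹(4) = 4
σ(5) = 6 → σ⁻¹(6) = 5
σ(6) = 3 → σ⁻¹(3) = 6
σ(7) = 2 → σ⁻¹(2) = 7

σ⁻¹ = [2 7 6 4 3 5 1]


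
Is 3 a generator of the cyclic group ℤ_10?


g generates ℤ_n iff gcd(g, n) = 1
gcd(3, 10) = 1
Since gcd = 1, 3 is a generator.

Yes, 3 generates ℤ_10


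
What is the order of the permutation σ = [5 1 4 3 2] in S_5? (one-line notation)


Cycle decomposition: (1 5 2) (3 4)
Cycle lengths: 3, 2
Order = lcm(3, 2) = 6

ord(σ) = 6


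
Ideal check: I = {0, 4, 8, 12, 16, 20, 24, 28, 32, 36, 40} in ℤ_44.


Check ideal conditions for I = {0, 4, 8, 12, 16, 20, 24, 28, 32, 36, 40} in ℤ_44:
(1) I is an additive subgroup? Yes
(2) For r ∈ ℤ_44 and a ∈ I: r·a ∈ I? Yes

Yes, I is an ideal of ℤ_44


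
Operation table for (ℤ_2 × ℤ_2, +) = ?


Elements: {(0,0), (0,1), (1,0), (1,1)}
Operation: componentwise addition mod (2, 2)
Entry (a, b) = ((a₁+b₁) mod 2, (a₂+b₂) mod 2)

Cayley table:
      | (0,0) | (0,1) | (1,0) | (1,1)
(0,0) | (0,0) | (0,1) | (1,0) | (1,1)
(0,1) | (0,1) | (0,0) | (1,1) | (1,0)
(1,0) | (1,0) | (1,1) | (0,0) | (0,1)
(1,1) | (1,1) | (1,0) | (0,1) | (0,0)


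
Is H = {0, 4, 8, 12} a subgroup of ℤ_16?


Subgroup test for H = {0, 4, 8, 12} in (ℤ_16, +):
(1) 0 ∈ H? Yes
(2) Closure: for all a,b ∈ H, (a+b) mod 16 ∈ H? Yes
(3) Inverses: for all a ∈ H, -a mod 16 ∈ H? Yes

Yes, H is a subgroup of ℤ_16


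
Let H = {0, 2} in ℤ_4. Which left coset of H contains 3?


3 + H = {3 + h (mod 4) : h ∈ H}
3+0=3, 3+2=1
3 + H = {1, 3} = 1 + H

3 + H = {1, 3}


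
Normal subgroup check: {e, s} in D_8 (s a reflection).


H = {e, s} in D_8 (s a reflection)
r·s·r⁻¹ = sr⁻² ≠ s for n ≥ 3, so {e, s} is not closed under conjugation

No, not a normal subgroup


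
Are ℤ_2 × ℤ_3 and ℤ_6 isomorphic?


Comparing ℤ_2 × ℤ_3 and ℤ_6:
gcd(2,3) = 1, so ℤ_2 × ℤ_3 ≅ ℤ_6 (CRT)

Yes, ℤ_2 × ℤ_3 ≅ ℤ_6


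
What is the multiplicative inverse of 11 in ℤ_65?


Use the extended Euclidean algorithm to write 1 = 11·s + 65·t; then s mod 65 is the inverse.
Euclidean algorithm:
  11 = 0·65 + 11
  65 = 5·11 + 10
  11 = 1·10 + 1
  10 = 10·1 + 0
gcd(11,65) = 1
Back-substitution gives: 11·(6) + 65·(-1) = 1
So 11⁻¹ ≡ 6 ≡ 6 (mod 65)
Check: 11 × 6 = 66 ≡ 1 (mod 65) ✓

11⁻¹ ≡ 6 (mod 65)


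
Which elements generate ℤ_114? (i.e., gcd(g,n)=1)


g generates ℤ_n iff gcd(g,n) = 1
Prime factors of 114: 2, 3, 19
Generators are g ∈ {1,...,113} not divisible by any of these primes.
Generators: {1, 5, 7, 11, 13, 17, 23, 25, 29, 31, 35, 37, 41, 43, 47, 49, 53, 55, 59, 61, 65, 67, 71, 73, 77, 79, 83, 85, 89, 91, 97, 101, 103, 107, 109, 113}
Number of generators = φ(114) = 36

Generators of ℤ_114 = {1, 5, 7, 11, 13, 17, 23, 25, 29, 31, 35, 37, 41, 43, 47, 49, 53, 55, 59, 61, 65, 67, 71, 73, 77, 79, 83, 85, 89, 91, 97, 101, 103, 107, 109, 113}


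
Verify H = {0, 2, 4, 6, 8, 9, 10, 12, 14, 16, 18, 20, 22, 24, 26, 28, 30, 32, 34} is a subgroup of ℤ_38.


Subgroup test for H = {0, 2, 4, 6, 8, 9, 10, 12, 14, 16, 18, 20, 22, 24, 26, 28, 30, 32, 34} in (ℤ_38, +):
(1) 0 ∈ H? Yes
(2) Closure: for all a,b ∈ H, (a+b) mod 38 ∈ H? No  [counterexample: 2 + 9 = 11 ∉ H]
(3) Inverses: for all a ∈ H, -a mod 38 ∈ H? No

No, H is not a subgroup of ℤ_38


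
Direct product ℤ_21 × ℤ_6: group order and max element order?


|ℤ_21 × ℤ_6| = 21 × 6 = 126
Max element order = lcm(21,6) = 42
Cyclic? No (gcd=3)

|ℤ_21×ℤ_6| = 126, max element order = 42


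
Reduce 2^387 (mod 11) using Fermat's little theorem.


Fermat's little theorem: if p is prime and gcd(a,p)=1, then a^(p-1) ≡ 1 (mod p)
p = 11 is prime, gcd(2,11) = 1
Reduce exponent: 387 mod 10 = 7
So 2^387 ≡ 2^7 (mod 11)
2^7 mod 11 = 7

2^387 ≡ 7 (mod 11)


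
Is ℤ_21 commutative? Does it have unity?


ℤ_21 is a commutative ring with unity 1; 21 = 3×7 is composite, so 3·7 ≡ 0 gives zero divisors (not an integral domain)
Commutative: Yes
Integral domain: No
Has unity: Yes

ℤ_21: Commutative=Yes, Unity=Yes


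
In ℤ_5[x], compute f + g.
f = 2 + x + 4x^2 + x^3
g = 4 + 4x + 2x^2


Add coefficients mod 5:
x^0: 2 + 4 = 1 (mod 5)
x^1: 1 + 4 = 0 (mod 5)
x^2: 4 + 2 = 1 (mod 5)
x^3: 1 + 0 = 1 (mod 5)
Result: 1 + x^2 + x^3

f + g = 1 + x^2 + x^3


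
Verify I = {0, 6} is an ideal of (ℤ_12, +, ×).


Check ideal conditions for I = {0, 6} in ℤ_12:
(1) I is an additive subgroup? Yes
(2) For r ∈ ℤ_12 and a ∈ I: r·a ∈ I? Yes

Yes, I is an ideal of ℤ_12


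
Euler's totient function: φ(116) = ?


Factor n: 116 = 2^2 × 29
φ(n) = n · ∏(1 - 1/p) over distinct primes p | n
φ(116) = 116 · (1 - 1/2) · (1 - 1/29) = 56

φ(116) = 56


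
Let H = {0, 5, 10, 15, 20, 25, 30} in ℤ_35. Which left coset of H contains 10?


10 + H = {10 + h (mod 35) : h ∈ H}
10+0=10, 10+5=15, 10+10=20, 10+15=25, 10+20=30, 10+25=0, 10+30=5
10 + H = {0, 5, 10, 15, 20, 25, 30} = 0 + H

10 + H = {0, 5, 10, 15, 20, 25, 30}


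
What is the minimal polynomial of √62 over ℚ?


√62 satisfies x² - 62 = 0, irreducible over ℚ since 62 is squarefree

Minimal polynomial: x² - 62


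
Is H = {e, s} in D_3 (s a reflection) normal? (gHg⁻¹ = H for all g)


H = {e, s} in D_3 (s a reflection)
r·s·r⁻¹ = sr⁻² ≠ s for n ≥ 3, so {e, s} is not closed under conjugation

No, not a normal subgroup


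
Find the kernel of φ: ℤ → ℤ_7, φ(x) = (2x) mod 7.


Kernel = preimage of identity
ker(φ) = {x ∈ ℤ : 2x ≡ 0 (mod 7)}. gcd(2,7) = 1, so 2x ≡ 0 (mod 7) ⟺ x ≡ 0 (mod 7/1 = 7). Hence ker(φ) = 7ℤ

ker(φ) = 7ℤ


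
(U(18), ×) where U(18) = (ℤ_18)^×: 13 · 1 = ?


Operation: multiplication mod 18
13 · 1 = (a × b) mod 18 with a = 13, b = 1

13 · 1 = 13


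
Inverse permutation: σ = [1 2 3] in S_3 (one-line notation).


To find σ⁻¹, swap domain and range:
σ(1) = 1 → σ⁻¹(1) = 1
σ(2) = 2 → σ⁻¹(2) = 2
σ(3) = 3 → σ⁻¹(3) = 3

σ⁻¹ = [1 2 3]


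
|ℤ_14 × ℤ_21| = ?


|A × B| = |A| · |B|
|ℤ_14 × ℤ_21| = 14 × 21 = 294

|ℤ_14 × ℤ_21| = 294


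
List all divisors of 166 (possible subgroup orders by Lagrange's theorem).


Lagrange's theorem: |H| divides |G|
|G| = 166
Divisors of 166: 1, 2, 83, 166

Possible subgroup orders: {1, 2, 83, 166}


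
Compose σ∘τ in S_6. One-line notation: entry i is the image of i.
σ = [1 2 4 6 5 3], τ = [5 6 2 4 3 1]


σ∘τ: apply τ first, then σ
1 →τ 5 →σ 5
2 →τ 6 →σ 3
3 →τ 2 →σ 2
4 →τ 4 →σ 6
5 →τ 3 →σ 4
6 →τ 1 →σ 1

σ∘τ = [5 3 2 6 4 1]


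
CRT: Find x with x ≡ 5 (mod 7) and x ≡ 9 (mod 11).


m₁ = 7, m₂ = 11, gcd = 1, so CRT applies. M = m₁·m₂ = 77
Let M₁ = M/m₁ = 11, M₂ = M/m₂ = 7
Find y₁ ≡ M₁⁻¹ (mod m₁): 11⁻¹ ≡ 2 (mod 7)
Find y₂ ≡ M₂⁻¹ (mod m₂): 7⁻¹ ≡ 8 (mod 11)
x = a₁·M₁·y₁ + a₂·M₂·y₂ = 5·11·2 + 9·7·8 = 614
Reduce mod 77: x ≡ 75
Check: 75 mod 7 = 5 ✓, 75 mod 11 = 9 ✓

x ≡ 75 (mod 77)


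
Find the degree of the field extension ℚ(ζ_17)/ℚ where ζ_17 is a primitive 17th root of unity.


[ℚ(ζ_n):ℚ] = deg Φ_n(x) = φ(n). Here φ(17) = 16

[ℚ(ζ_17)/ℚ where ζ_17 is a primitive 17th root of unity] = 16


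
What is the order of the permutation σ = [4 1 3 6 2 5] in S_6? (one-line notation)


Cycle decomposition: (1 4 6 5 2)
Cycle lengths: 5
Order = lcm(5) = 5

ord(σ) = 5


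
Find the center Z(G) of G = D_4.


Z(G) = {g ∈ G | gx = xg for all x ∈ G}
For even n, Z(D_n) = {e, r^(n/2)}: the 180° rotation r^2 commutes with every reflection and rotation

Z(D_4) = {e, r^2}


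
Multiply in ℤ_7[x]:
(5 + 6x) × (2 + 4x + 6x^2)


Expand and collect like terms; reduce coefficients mod 7:
x^0: 5·2 = 10 ≡ 3 (mod 7)
x^1: 5·4 + 6·2 = 32 ≡ 4 (mod 7)
x^2: 5·6 + 6·4 = 54 ≡ 5 (mod 7)
x^3: 6·6 = 36 ≡ 1 (mod 7)
Result: 3 + 4x + 5x^2 + x^3

f · g = 3 + 4x + 5x^2 + x^3


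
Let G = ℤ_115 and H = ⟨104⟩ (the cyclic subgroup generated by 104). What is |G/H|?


|⟨104⟩| = n / gcd(104, 115) = 115 / 1 = 115
H is normal (ℤ_115 is abelian).
|G/H| = |G| / |H| = 115 / 115 = 1

|G/H| = 1


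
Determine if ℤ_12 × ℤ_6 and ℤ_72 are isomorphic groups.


Comparing ℤ_12 × ℤ_6 and ℤ_72:
gcd(12,6) = 6 ≠ 1. Max element order in ℤ_12×ℤ_6 is lcm(12,6) = 12 < 72, so it has no element of order 72

No, ℤ_12 × ℤ_6 ≇ ℤ_72


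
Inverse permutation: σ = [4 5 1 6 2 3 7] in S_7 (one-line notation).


To find σ⁻¹, swap domain and range:
σ(1) = 4 → σ⁻¹(4) = 1
σ(2) = 5 → σ⁻¹(5) = 2
σ(3) = 1 → σ⁻¹(1) = 3
σ(4) = 6 → σ⁻¹(6) = 4
σ(5) = 2 → σ⁻¹(2) = 5
σ(6) = 3 → σ⁻¹(3) = 6
σ(7) = 7 → σ⁻¹(7) = 7

σ⁻¹ = [3 5 6 1 2 4 7]


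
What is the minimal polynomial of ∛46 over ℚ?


∛46 satisfies x³ - 46 = 0, irreducible over ℚ (no rational root; 46 is not a perfect cube)

Minimal polynomial: x³ - 46


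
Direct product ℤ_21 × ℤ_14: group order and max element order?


|ℤ_21 × ℤ_14| = 21 × 14 = 294
Max element order = lcm(21,14) = 42
Cyclic? No (gcd=7)

|ℤ_21×ℤ_14| = 294, max element order = 42


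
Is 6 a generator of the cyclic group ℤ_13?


g generates ℤ_n iff gcd(g, n) = 1
gcd(6, 13) = 1
Since gcd = 1, 6 is a generator.

Yes, 6 generates ℤ_13


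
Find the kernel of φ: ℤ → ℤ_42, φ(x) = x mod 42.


Kernel = preimage of identity
ker(φ) = {x ∈ ℤ : x ≡ 0 (mod 42)} = 42ℤ = {0, ±42, ±84, ...}

ker(φ) = 42ℤ


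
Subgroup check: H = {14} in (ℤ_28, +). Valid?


Subgroup test for H = {14} in (ℤ_28, +):
(1) 0 ∈ H? No
(2) Closure: for all a,b ∈ H, (a+b) mod 28 ∈ H? No  [counterexample: 14 + 14 = 0 ∉ H]
(3) Inverses: for all a ∈ H, -a mod 28 ∈ H? Yes

No, H is not a subgroup of ℤ_28


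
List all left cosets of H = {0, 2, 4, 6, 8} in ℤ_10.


H = {0, 2, 4, 6, 8}, |H| = 5
Number of cosets = |G|/|H| = 10/5 = 2
0 + H = {0, 2, 4, 6, 8}
1 + H = {1, 3, 5, 7, 9}

Cosets: 0+H={0,2,4,6,8}; 1+H={1,3,5,7,9}


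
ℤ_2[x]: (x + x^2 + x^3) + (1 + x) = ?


Add coefficients mod 2:
x^0: 0 + 1 = 1 (mod 2)
x^1: 1 + 1 = 0 (mod 2)
x^2: 1 + 0 = 1 (mod 2)
x^3: 1 + 0 = 1 (mod 2)
Result: 1 + x^2 + x^3

f + g = 1 + x^2 + x^3


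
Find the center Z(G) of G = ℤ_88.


Z(G) = {g ∈ G | gx = xg for all x ∈ G}
ℤ_88 is abelian, so Z(G) = G

Z(ℤ_88) = ℤ_88


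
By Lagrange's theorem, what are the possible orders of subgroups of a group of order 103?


Lagrange's theorem: |H| divides |G|
|G| = 103
Divisors of 103: 1, 103

Possible subgroup orders: {1, 103}


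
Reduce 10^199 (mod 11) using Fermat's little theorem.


Fermat's little theorem: if p is prime and gcd(a,p)=1, then a^(p-1) ≡ 1 (mod p)
p = 11 is prime, gcd(10,11) = 1
Reduce exponent: 199 mod 10 = 9
So 10^199 ≡ 10^9 (mod 11)
10^9 mod 11 = 10

10^199 ≡ 10 (mod 11)


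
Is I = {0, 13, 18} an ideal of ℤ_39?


Check ideal conditions for I = {0, 13, 18} in ℤ_39:
(1) I is an additive subgroup? No
(2) For r ∈ ℤ_39 and a ∈ I: r·a ∈ I? No  [counterexample: r=2, a=13, r·a mod 39 = 26 ∉ I]

No, I is not an ideal of ℤ_39


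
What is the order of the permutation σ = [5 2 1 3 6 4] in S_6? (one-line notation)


Cycle decomposition: (1 5 6 4 3)
Cycle lengths: 5
Order = lcm(5) = 5

ord(σ) = 5


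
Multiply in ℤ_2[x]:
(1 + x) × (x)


Expand and collect like terms; reduce coefficients mod 2:
x^0: 1·0 = 0 ≡ 0 (mod 2)
x^1: 1·1 + 1·0 = 1 ≡ 1 (mod 2)
x^2: 1·1 = 1 ≡ 1 (mod 2)
Result: x + x^2

f · g = x + x^2


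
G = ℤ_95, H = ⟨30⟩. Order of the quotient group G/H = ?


|⟨30⟩| = n / gcd(30, 95) = 95 / 5 = 19
H is normal (ℤ_95 is abelian).
|G/H| = |G| / |H| = 95 / 19 = 5

|G/H| = 5


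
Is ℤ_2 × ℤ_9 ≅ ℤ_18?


Comparing ℤ_2 × ℤ_9 and ℤ_18:
gcd(2,9) = 1, so ℤ_2 × ℤ_9 ≅ ℤ_18 (CRT)

Yes, ℤ_2 × ℤ_9 ≅ ℤ_18


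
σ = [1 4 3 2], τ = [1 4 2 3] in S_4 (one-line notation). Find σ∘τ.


σ∘τ: apply τ first, then σ
1 →τ 1 →σ 1
2 →τ 4 →σ 2
3 →τ 2 →σ 4
4 →τ 3 →σ 3

σ∘τ = [1 2 4 3]


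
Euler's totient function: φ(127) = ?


Factor n: 127 = 127
φ(n) = n · ∏(1 - 1/p) over distinct primes p | n
φ(127) = 127 · (1 - 1/127) = 126

φ(127) = 126


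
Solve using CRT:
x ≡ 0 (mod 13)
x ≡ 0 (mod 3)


m₁ = 13, m₂ = 3, gcd = 1, so CRT applies. M = m₁·m₂ = 39
Let M₁ = M/m₁ = 3, M₂ = M/m₂ = 13
Find y₁ ≡ M₁⁻¹ (mod m₁): 3⁻¹ ≡ 9 (mod 13)
Find y₂ ≡ M₂⁻¹ (mod m₂): 13⁻¹ ≡ 1 (mod 3)
x = a₁·M₁·y₁ + a₂·M₂·y₂ = 0·3·9 + 0·13·1 = 0
Reduce mod 39: x ≡ 0
Check: 0 mod 13 = 0 ✓, 0 mod 3 = 0 ✓

x ≡ 0 (mod 39)


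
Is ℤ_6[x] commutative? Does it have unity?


ℤ_6 has zero divisors (2·3 ≡ 0), and these lift to constant zero divisors in ℤ_6[x]; so not an integral domain
Commutative: Yes
Integral domain: No
Has unity: Yes

ℤ_6[x]: Commutative=Yes, Unity=Yes


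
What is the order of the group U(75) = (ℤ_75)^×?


U(n) is the group of units mod n; |U(n)| = φ(n)
|U(75)| = φ(75) = 40

|U(75) = (ℤ_75)^×| = 40


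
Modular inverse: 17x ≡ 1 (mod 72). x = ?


Use the extended Euclidean algorithm to write 1 = 17·s + 72·t; then s mod 72 is the inverse.
Euclidean algorithm:
  17 = 0·72 + 17
  72 = 4·17 + 4
  17 = 4·4 + 1
  4 = 4·1 + 0
gcd(17,72) = 1
Back-substitution gives: 17·(17) + 72·(-4) = 1
So 17⁻¹ ≡ 17 ≡ 17 (mod 72)
Check: 17 × 17 = 289 ≡ 1 (mod 72) ✓

17⁻¹ ≡ 17 (mod 72)


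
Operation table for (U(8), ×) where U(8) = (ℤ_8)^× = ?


Elements: {1, 3, 5, 7}
Operation: multiplication mod 8
Entry (a, b) = (a × b) mod 8

Cayley table:
  | 1 | 3 | 5 | 7
1 | 1 | 3 | 5 | 7
3 | 3 | 1 | 7 | 5
5 | 5 | 7 | 1 | 3
7 | 7 | 5 | 3 | 1


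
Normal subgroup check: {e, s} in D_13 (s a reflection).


H = {e, s} in D_13 (s a reflection)
r·s·r⁻¹ = sr⁻² ≠ s for n ≥ 3, so {e, s} is not closed under conjugation

No, not a normal subgroup


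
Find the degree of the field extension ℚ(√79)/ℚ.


√79 has minimal polynomial x² - 79 (irreducible over ℚ since 79 is squarefree)

[ℚ(√79)/ℚ] = 2


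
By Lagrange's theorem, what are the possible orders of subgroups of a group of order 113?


Lagrange's theorem: |H| divides |G|
|G| = 113
Divisors of 113: 1, 113

Possible subgroup orders: {1, 113}


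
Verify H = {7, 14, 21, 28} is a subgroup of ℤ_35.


Subgroup test for H = {7, 14, 21, 28} in (ℤ_35, +):
(1) 0 ∈ H? No
(2) Closure: for all a,b ∈ H, (a+b) mod 35 ∈ H? No  [counterexample: 7 + 28 = 0 ∉ H]
(3) Inverses: for all a ∈ H, -a mod 35 ∈ H? Yes

No, H is not a subgroup of ℤ_35


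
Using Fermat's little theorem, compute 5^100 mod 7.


Fermat's little theorem: if p is prime and gcd(a,p)=1, then a^(p-1) ≡ 1 (mod p)
p = 7 is prime, gcd(5,7) = 1
Reduce exponent: 100 mod 6 = 4
So 5^100 ≡ 5^4 (mod 7)
5^4 mod 7 = 2

5^100 ≡ 2 (mod 7)


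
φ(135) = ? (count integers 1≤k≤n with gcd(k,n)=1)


Factor n: 135 = 3^3 × 5
φ(n) = n · ∏(1 - 1/p) over distinct primes p | n
φ(135) = 135 · (1 - 1/3) · (1 - 1/5) = 72

φ(135) = 72


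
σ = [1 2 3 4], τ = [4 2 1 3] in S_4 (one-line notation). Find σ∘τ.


σ∘τ: apply τ first, then σ
1 →τ 4 →σ 4
2 →τ 2 →σ 2
3 →τ 1 →σ 1
4 →τ 3 →σ 3

σ∘τ = [4 2 1 3]


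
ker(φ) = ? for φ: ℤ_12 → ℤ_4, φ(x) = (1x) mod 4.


Kernel = preimage of identity
ker(φ) = {x ∈ ℤ_12 : 1x ≡ 0 (mod 4)}. Since 4 | 12, φ is well-defined. The kernel is the cyclic subgroup ⟨4⟩ of ℤ_12 (order 3), i.e. {0, 4, 8}

ker(φ) = {0, 4, 8}


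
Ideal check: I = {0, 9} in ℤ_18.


Check ideal conditions for I = {0, 9} in ℤ_18:
(1) I is an additive subgroup? Yes
(2) For r ∈ ℤ_18 and a ∈ I: r·a ∈ I? Yes

Yes, I is an ideal of ℤ_18


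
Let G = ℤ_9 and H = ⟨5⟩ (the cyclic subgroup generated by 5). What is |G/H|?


|⟨5⟩| = n / gcd(5, 9) = 9 / 1 = 9
H is normal (ℤ_9 is abelian).
|G/H| = |G| / |H| = 9 / 9 = 1

|G/H| = 1


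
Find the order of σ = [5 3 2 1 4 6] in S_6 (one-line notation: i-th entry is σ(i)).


Cycle decomposition: (1 5 4) (2 3)
Cycle lengths: 3, 2
Order = lcm(3, 2) = 6

ord(σ) = 6


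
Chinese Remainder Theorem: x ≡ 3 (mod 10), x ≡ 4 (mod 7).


m₁ = 10, m₂ = 7, gcd = 1, so CRT applies. M = m₁·m₂ = 70
Let M₁ = M/m₁ = 7, M₂ = M/m₂ = 10
Find y₁ ≡ M₁⁻¹ (mod m₁): 7⁻¹ ≡ 3 (mod 10)
Find y₂ ≡ M₂⁻¹ (mod m₂): 10⁻¹ ≡ 5 (mod 7)
x = a₁·M₁·y₁ + a₂·M₂·y₂ = 3·7·3 + 4·10·5 = 263
Reduce mod 70: x ≡ 53
Check: 53 mod 10 = 3 ✓, 53 mod 7 = 4 ✓

x ≡ 53 (mod 70)


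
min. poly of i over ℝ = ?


i satisfies x² + 1 = 0, irreducible over ℝ

Minimal polynomial: x² + 1


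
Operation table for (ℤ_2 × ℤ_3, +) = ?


Elements: {(0,0), (0,1), (0,2), (1,0), (1,1), (1,2)}
Operation: componentwise addition mod (2, 3)
Entry (a, b) = ((a₁+b₁) mod 2, (a₂+b₂) mod 3)

Cayley table:
      | (0,0) | (0,1) | (0,2) | (1,0) | (1,1) | (1,2)
(0,0) | (0,0) | (0,1) | (0,2) | (1,0) | (1,1) | (1,2)
(0,1) | (0,1) | (0,2) | (0,0) | (1,1) | (1,2) | (1,0)
(0,2) | (0,2) | (0,0) | (0,1) | (1,2) | (1,0) | (1,1)
(1,0) | (1,0) | (1,1) | (1,2) | (0,0) | (0,1) | (0,2)
(1,1) | (1,1) | (1,2) | (1,0) | (0,1) | (0,2) | (0,0)
(1,2) | (1,2) | (1,0) | (1,1) | (0,2) | (0,0) | (0,1)


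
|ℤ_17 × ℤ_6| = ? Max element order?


|ℤ_17 × ℤ_6| = 17 × 6 = 102
Max element order = lcm(17,6) = 102
Cyclic? Yes (gcd=1)

|ℤ_17×ℤ_6| = 102, max element order = 102


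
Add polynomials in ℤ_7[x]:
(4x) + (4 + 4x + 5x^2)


Add coefficients mod 7:
x^0: 0 + 4 = 4 (mod 7)
x^1: 4 + 4 = 1 (mod 7)
x^2: 0 + 5 = 5 (mod 7)
Result: 4 + x + 5x^2

f + g = 4 + x + 5x^2


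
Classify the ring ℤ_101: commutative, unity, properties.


ℤ_101 is a commutative ring with unity 1; 101 is prime, so ℤ_101 is a field (hence an integral domain)
Commutative: Yes
Integral domain: Yes
Has unity: Yes

ℤ_101: Commutative=Yes, Unity=Yes


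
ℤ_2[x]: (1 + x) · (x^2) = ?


Expand and collect like terms; reduce coefficients mod 2:
x^0: 1·0 = 0 ≡ 0 (mod 2)
x^1: 1·0 + 1·0 = 0 ≡ 0 (mod 2)
x^2: 1·1 + 1·0 = 1 ≡ 1 (mod 2)
x^3: 1·1 = 1 ≡ 1 (mod 2)
Result: x^2 + x^3

f · g = x^2 + x^3


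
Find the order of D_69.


|D_n| = 2n (n rotations and n reflections)
|D_69| = 2×69 = 138

|D_69| = 138


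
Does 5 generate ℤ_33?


g generates ℤ_n iff gcd(g, n) = 1
gcd(5, 33) = 1
Since gcd = 1, 5 is a generator.

Yes, 5 generates ℤ_33


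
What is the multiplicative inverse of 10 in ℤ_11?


Use the extended Euclidean algorithm to write 1 = 10·s + 11·t; then s mod 11 is the inverse.
Euclidean algorithm:
  10 = 0·11 + 10
  11 = 1·10 + 1
  10 = 10·1 + 0
gcd(10,11) = 1
Back-substitution gives: 10·(-1) + 11·(1) = 1
So 10⁻¹ ≡ -1 ≡ 10 (mod 11)
Check: 10 × 10 = 100 ≡ 1 (mod 11) ✓

10⁻¹ ≡ 10 (mod 11)


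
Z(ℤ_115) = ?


Z(G) = {g ∈ G | gx = xg for all x ∈ G}
ℤ_115 is abelian, so Z(G) = G

Z(ℤ_115) = ℤ_115


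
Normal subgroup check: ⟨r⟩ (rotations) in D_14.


H = ⟨r⟩ (rotations) in D_14
The rotation subgroup ⟨r⟩ has index 2 in D_14, so it is normal

Yes, normal subgroup


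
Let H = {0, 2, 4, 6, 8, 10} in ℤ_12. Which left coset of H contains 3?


3 + H = {3 + h (mod 12) : h ∈ H}
3+0=3, 3+2=5, 3+4=7, 3+6=9, 3+8=11, 3+10=1
3 + H = {1, 3, 5, 7, 9, 11} = 1 + H

3 + H = {1, 3, 5, 7, 9, 11}


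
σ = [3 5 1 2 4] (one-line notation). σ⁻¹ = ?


To find σ⁻¹, swap domain and range:
σ(1) = 3 → σ⁻¹(3) = 1
σ(2) = 5 → σ⁻¹(5) = 2
σ(3) = 1 → σ⁻¹(1) = 3
σ(4) = 2 → σ⁻¹(2) = 4
σ(5) = 4 → σ⁻¹(4) = 5

σ⁻¹ = [3 4 1 5 2]


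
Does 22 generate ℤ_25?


g generates ℤ_n iff gcd(g, n) = 1
gcd(22, 25) = 1
Since gcd = 1, 22 is a generator.

Yes, 22 generates ℤ_25


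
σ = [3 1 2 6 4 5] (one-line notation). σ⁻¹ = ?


To find σ⁻¹, swap domain and range:
σ(1) = 3 → σ⁻¹(3) = 1
σ(2) = 1 → σ⁻¹(1) = 2
σ(3) = 2 → σ⁻¹(2) = 3
σ(4) = 6 → σ⁻¹(6) = 4
σ(5) = 4 → σ⁻¹(4) = 5
σ(6) = 5 → σ⁻¹(5) = 6

σ⁻¹ = [2 3 1 5 6 4]


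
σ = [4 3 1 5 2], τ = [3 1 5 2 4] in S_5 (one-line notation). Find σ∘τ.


σ∘τ: apply τ first, then σ
1 →τ 3 →σ 1
2 →τ 1 →σ 4
3 →τ 5 →σ 2
4 →τ 2 →σ 3
5 →τ 4 →σ 5

σ∘τ = [1 4 2 3 5]


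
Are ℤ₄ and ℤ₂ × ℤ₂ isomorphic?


Comparing ℤ₄ and ℤ₂ × ℤ₂:
ℤ₄ has an element of order 4; ℤ₂×ℤ₂ has exponent 2

No, ℤ₄ ≇ ℤ₂ × ℤ₂


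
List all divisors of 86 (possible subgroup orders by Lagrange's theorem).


Lagrange's theorem: |H| divides |G|
|G| = 86
Divisors of 86: 1, 2, 43, 86

Possible subgroup orders: {1, 2, 43, 86}


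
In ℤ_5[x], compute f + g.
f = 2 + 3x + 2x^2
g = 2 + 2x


Add coefficients mod 5:
x^0: 2 + 2 = 4 (mod 5)
x^1: 3 + 2 = 0 (mod 5)
x^2: 2 + 0 = 2 (mod 5)
Result: 4 + 2x^2

f + g = 4 + 2x^2


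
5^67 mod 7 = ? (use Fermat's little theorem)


Fermat's little theorem: if p is prime and gcd(a,p)=1, then a^(p-1) ≡ 1 (mod p)
p = 7 is prime, gcd(5,7) = 1
Reduce exponent: 67 mod 6 = 1
So 5^67 ≡ 5^1 (mod 7)
5^1 mod 7 = 5

5^67 ≡ 5 (mod 7)


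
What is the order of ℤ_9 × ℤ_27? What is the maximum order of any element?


|ℤ_9 × ℤ_27| = 9 × 27 = 243
Max element order = lcm(9,27) = 27
Cyclic? No (gcd=9)

|ℤ_9×ℤ_27| = 243, max element order = 27


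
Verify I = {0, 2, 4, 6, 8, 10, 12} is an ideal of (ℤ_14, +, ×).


Check ideal conditions for I = {0, 2, 4, 6, 8, 10, 12} in ℤ_14:
(1) I is an additive subgroup? Yes
(2) For r ∈ ℤ_14 and a ∈ I: r·a ∈ I? Yes

Yes, I is an ideal of ℤ_14


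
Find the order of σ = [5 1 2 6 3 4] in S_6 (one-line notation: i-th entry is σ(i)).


Cycle decomposition: (1 5 3 2) (4 6)
Cycle lengths: 4, 2
Order = lcm(4, 2) = 4

ord(σ) = 4


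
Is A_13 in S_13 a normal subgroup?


H = A_13 in S_13
A_13 has index 2 in S_13, and every subgroup of index 2 is normal

Yes, normal subgroup


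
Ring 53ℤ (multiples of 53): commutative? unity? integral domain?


53ℤ is a commutative ring under +,× but has no multiplicative identity (1 ∉ 53ℤ); it has no zero divisors, but without unity it is not an integral domain
Commutative: Yes
Integral domain: No
Has unity: No

53ℤ (multiples of 53): Commutative=Yes, Unity=No


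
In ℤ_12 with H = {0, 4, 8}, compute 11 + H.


11 + H = {11 + h (mod 12) : h ∈ H}
11+0=11, 11+4=3, 11+8=7
11 + H = {3, 7, 11} = 3 + H

11 + H = {3, 7, 11}


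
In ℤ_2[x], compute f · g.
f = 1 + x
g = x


Expand and collect like terms; reduce coefficients mod 2:
x^0: 1·0 = 0 ≡ 0 (mod 2)
x^1: 1·1 + 1·0 = 1 ≡ 1 (mod 2)
x^2: 1·1 = 1 ≡ 1 (mod 2)
Result: x + x^2

f · g = x + x^2


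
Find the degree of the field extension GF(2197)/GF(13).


GF(2197) = GF(13^3), so the extension degree is 3

[GF(2197)/GF(13)] = 3


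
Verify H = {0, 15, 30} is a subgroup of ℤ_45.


Subgroup test for H = {0, 15, 30} in (ℤ_45, +):
(1) 0 ∈ H? Yes
(2) Closure: for all a,b ∈ H, (a+b) mod 45 ∈ H? Yes
(3) Inverses: for all a ∈ H, -a mod 45 ∈ H? Yes

Yes, H is a subgroup of ℤ_45


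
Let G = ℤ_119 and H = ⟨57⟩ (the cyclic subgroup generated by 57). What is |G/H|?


|⟨57⟩| = n / gcd(57, 119) = 119 / 1 = 119
H is normal (ℤ_119 is abelian).
|G/H| = |G| / |H| = 119 / 119 = 1

|G/H| = 1


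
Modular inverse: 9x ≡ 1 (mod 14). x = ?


Use the extended Euclidean algorithm to write 1 = 9·s + 14·t; then s mod 14 is the inverse.
Euclidean algorithm:
  9 = 0·14 + 9
  14 = 1·9 + 5
  9 = 1·5 + 4
  5 = 1·4 + 1
  4 = 4·1 + 0
gcd(9,14) = 1
Back-substitution gives: 9·(-3) + 14·(2) = 1
So 9⁻¹ ≡ -3 ≡ 11 (mod 14)
Check: 9 × 11 = 99 ≡ 1 (mod 14) ✓

9⁻¹ ≡ 11 (mod 14)


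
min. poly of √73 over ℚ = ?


√73 satisfies x² - 73 = 0, irreducible over ℚ since 73 is squarefree

Minimal polynomial: x² - 73


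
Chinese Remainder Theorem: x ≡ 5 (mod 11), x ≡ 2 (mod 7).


m₁ = 11, m₂ = 7, gcd = 1, so CRT applies. M = m₁·m₂ = 77
Let M₁ = M/m₁ = 7, M₂ = M/m₂ = 11
Find y₁ ≡ M₁⁻¹ (mod m₁): 7⁻¹ ≡ 8 (mod 11)
Find y₂ ≡ M₂⁻¹ (mod m₂): 11⁻¹ ≡ 2 (mod 7)
x = a₁·M₁·y₁ + a₂·M₂·y₂ = 5·7·8 + 2·11·2 = 324
Reduce mod 77: x ≡ 16
Check: 16 mod 11 = 5 ✓, 16 mod 7 = 2 ✓

x ≡ 16 (mod 77)


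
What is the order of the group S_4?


|S_n| = n! (number of permutations of n symbols)
|S_4| = 4! = 24

|S_4| = 24


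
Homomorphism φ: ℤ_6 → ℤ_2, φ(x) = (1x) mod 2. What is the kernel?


Kernel = preimage of identity
ker(φ) = {x ∈ ℤ_6 : 1x ≡ 0 (mod 2)}. Since 2 | 6, φ is well-defined. The kernel is the cyclic subgroup ⟨2⟩ of ℤ_6 (order 3), i.e. {0, 2, 4}

ker(φ) = {0, 2, 4}


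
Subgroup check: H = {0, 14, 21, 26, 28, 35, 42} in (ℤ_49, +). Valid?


Subgroup test for H = {0, 14, 21, 26, 28, 35, 42} in (ℤ_49, +):
(1) 0 ∈ H? Yes
(2) Closure: for all a,b ∈ H, (a+b) mod 49 ∈ H? No  [counterexample: 14 + 26 = 40 ∉ H]
(3) Inverses: for all a ∈ H, -a mod 49 ∈ H? No

No, H is not a subgroup of ℤ_49


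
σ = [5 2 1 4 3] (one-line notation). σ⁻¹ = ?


To find σ⁻¹, swap domain and range:
σ(1) = 5 → σ⁻¹(5) = 1
σ(2) = 2 → σ⁻¹(2) = 2
σ(3) = 1 → σ⁻¹(1) = 3
σ(4) = 4 → σ⁻¹(4) = 4
σ(5) = 3 → σ⁻¹(3) = 5

σ⁻¹ = [3 2 5 4 1]


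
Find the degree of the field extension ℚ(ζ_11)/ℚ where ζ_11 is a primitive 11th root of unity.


[ℚ(ζ_n):ℚ] = deg Φ_n(x) = φ(n). Here φ(11) = 10

[ℚ(ζ_11)/ℚ where ζ_11 is a primitive 11th root of unity] = 10


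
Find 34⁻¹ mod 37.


Use the extended Euclidean algorithm to write 1 = 34·s + 37·t; then s mod 37 is the inverse.
Euclidean algorithm:
  34 = 0·37 + 34
  37 = 1·34 + 3
  34 = 11·3 + 1
  3 = 3·1 + 0
gcd(34,37) = 1
Back-substitution gives: 34·(12) + 37·(-11) = 1
So 34⁻¹ ≡ 12 ≡ 12 (mod 37)
Check: 34 × 12 = 408 ≡ 1 (mod 37) ✓

34⁻¹ ≡ 12 (mod 37)


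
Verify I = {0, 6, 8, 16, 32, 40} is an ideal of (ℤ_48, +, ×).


Check ideal conditions for I = {0, 6, 8, 16, 32, 40} in ℤ_48:
(1) I is an additive subgroup? No
(2) For r ∈ ℤ_48 and a ∈ I: r·a ∈ I? No  [counterexample: r=2, a=6, r·a mod 48 = 12 ∉ I]

No, I is not an ideal of ℤ_48


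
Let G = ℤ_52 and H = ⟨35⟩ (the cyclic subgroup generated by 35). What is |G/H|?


|⟨35⟩| = n / gcd(35, 52) = 52 / 1 = 52
H is normal (ℤ_52 is abelian).
|G/H| = |G| / |H| = 52 / 52 = 1

|G/H| = 1


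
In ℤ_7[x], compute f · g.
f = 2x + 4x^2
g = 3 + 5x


Expand and collect like terms; reduce coefficients mod 7:
x^0: 0·3 = 0 ≡ 0 (mod 7)
x^1: 0·5 + 2·3 = 6 ≡ 6 (mod 7)
x^2: 2·5 + 4·3 = 22 ≡ 1 (mod 7)
x^3: 4·5 = 20 ≡ 6 (mod 7)
Result: 6x + x^2 + 6x^3

f · g = 6x + x^2 + 6x^3


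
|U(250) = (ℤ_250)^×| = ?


U(n) is the group of units mod n; |U(n)| = φ(n)
|U(250)| = φ(250) = 100

|U(250) = (ℤ_250)^×| = 100


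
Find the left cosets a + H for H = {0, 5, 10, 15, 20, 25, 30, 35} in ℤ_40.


H = {0, 5, 10, 15, 20, 25, 30, 35}, |H| = 8
Number of cosets = |G|/|H| = 40/8 = 5
0 + H = {0, 5, 10, 15, 20, 25, 30, 35}
1 + H = {1, 6, 11, 16, 21, 26, 31, 36}
2 + H = {2, 7, 12, 17, 22, 27, 32, 37}
3 + H = {3, 8, 13, 18, 23, 28, 33, 38}
4 + H = {4, 9, 14, 19, 24, 29, 34, 39}

Cosets: 0+H={0,5,10,15,20,25,30,35}; 1+H={1,6,11,16,21,26,31,36}; 2+H={2,7,12,17,22,27,32,37}; 3+H={3,8,13,18,23,28,33,38}; 4+H={4,9,14,19,24,29,34,39}


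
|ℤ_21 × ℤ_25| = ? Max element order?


|ℤ_21 × ℤ_25| = 21 × 25 = 525
Max element order = lcm(21,25) = 525
Cyclic? Yes (gcd=1)

|ℤ_21×ℤ_25| = 525, max element order = 525


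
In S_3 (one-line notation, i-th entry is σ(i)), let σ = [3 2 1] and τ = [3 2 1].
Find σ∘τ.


σ∘τ: apply τ first, then σ
1 →τ 3 →σ 1
2 →τ 2 →σ 2
3 →τ 1 →σ 3

σ∘τ = [1 2 3]


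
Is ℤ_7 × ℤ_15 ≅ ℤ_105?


Comparing ℤ_7 × ℤ_15 and ℤ_105:
gcd(7,15) = 1, so ℤ_7 × ℤ_15 ≅ ℤ_105 (CRT)

Yes, ℤ_7 × ℤ_15 ≅ ℤ_105


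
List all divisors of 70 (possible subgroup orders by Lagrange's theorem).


Lagrange's theorem: |H| divides |G|
|G| = 70
Divisors of 70: 1, 2, 5, 7, 10, 14, 35, 70

Possible subgroup orders: {1, 2, 5, 7, 10, 14, 35, 70}


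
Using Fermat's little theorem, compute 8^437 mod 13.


Fermat's little theorem: if p is prime and gcd(a,p)=1, then a^(p-1) ≡ 1 (mod p)
p = 13 is prime, gcd(8,13) = 1
Reduce exponent: 437 mod 12 = 5
So 8^437 ≡ 8^5 (mod 13)
8^5 mod 13 = 8

8^437 ≡ 8 (mod 13)


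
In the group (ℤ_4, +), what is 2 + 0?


Operation: addition mod 4
2 + 0 = (a + b) mod 4 with a = 2, b = 0

2 + 0 = 2


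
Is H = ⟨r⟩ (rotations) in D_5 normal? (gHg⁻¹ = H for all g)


H = ⟨r⟩ (rotations) in D_5
The rotation subgroup ⟨r⟩ has index 2 in D_5, so it is normal

Yes, normal subgroup


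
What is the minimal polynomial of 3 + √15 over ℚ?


Let α = 3 + √15. Then α - 3 = √15, so (α - 3)² = 15, giving α² - 6α - 6 = 0. Degree 2 and α ∉ ℚ, so this is the minimal polynomial.

Minimal polynomial: x² - 6x - 6


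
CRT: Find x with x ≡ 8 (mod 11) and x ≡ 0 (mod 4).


m₁ = 11, m₂ = 4, gcd = 1, so CRT applies. M = m₁·m₂ = 44
Let M₁ = M/m₁ = 4, M₂ = M/m₂ = 11
Find y₁ ≡ M₁⁻¹ (mod m₁): 4⁻¹ ≡ 3 (mod 11)
Find y₂ ≡ M₂⁻¹ (mod m₂): 11⁻¹ ≡ 3 (mod 4)
x = a₁·M₁·y₁ + a₂·M₂·y₂ = 8·4·3 + 0·11·3 = 96
Reduce mod 44: x ≡ 8
Check: 8 mod 11 = 8 ✓, 8 mod 4 = 0 ✓

x ≡ 8 (mod 44)


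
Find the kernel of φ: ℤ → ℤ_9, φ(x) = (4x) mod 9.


Kernel = preimage of identity
ker(φ) = {x ∈ ℤ : 4x ≡ 0 (mod 9)}. gcd(4,9) = 1, so 4x ≡ 0 (mod 9) ⟺ x ≡ 0 (mod 9/1 = 9). Hence ker(φ) = 9ℤ

ker(φ) = 9ℤ


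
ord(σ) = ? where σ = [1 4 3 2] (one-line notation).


Cycle decomposition: (2 4)
Cycle lengths: 2
Order = lcm(2) = 2

ord(σ) = 2


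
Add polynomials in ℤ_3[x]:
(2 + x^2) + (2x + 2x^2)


Add coefficients mod 3:
x^0: 2 + 0 = 2 (mod 3)
x^1: 0 + 2 = 2 (mod 3)
x^2: 1 + 2 = 0 (mod 3)
Result: 2 + 2x

f + g = 2 + 2x


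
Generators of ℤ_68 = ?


g generates ℤ_n iff gcd(g,n) = 1
Prime factors of 68: 2, 17
Generators are g ∈ {1,...,67} not divisible by any of these primes.
Generators: {1, 3, 5, 7, 9, 11, 13, 15, 19, 21, 23, 25, 27, 29, 31, 33, 35, 37, 39, 41, 43, 45, 47, 49, 53, 55, 57, 59, 61, 63, 65, 67}
Number of generators = φ(68) = 32

Generators of ℤ_68 = {1, 3, 5, 7, 9, 11, 13, 15, 19, 21, 23, 25, 27, 29, 31, 33, 35, 37, 39, 41, 43, 45, 47, 49, 53, 55, 57, 59, 61, 63, 65, 67}


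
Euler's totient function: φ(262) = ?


Factor n: 262 = 2 × 131
φ(n) = n · ∏(1 - 1/p) over distinct primes p | n
φ(262) = 262 · (1 - 1/2) · (1 - 1/131) = 130

φ(262) = 130


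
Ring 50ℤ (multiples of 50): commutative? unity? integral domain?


50ℤ is a commutative ring under +,× but has no multiplicative identity (1 ∉ 50ℤ); it has no zero divisors, but without unity it is not an integral domain
Commutative: Yes
Integral domain: No
Has unity: No

50ℤ (multiples of 50): Commutative=Yes, Unity=No


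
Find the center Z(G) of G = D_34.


Z(G) = {g ∈ G | gx = xg for all x ∈ G}
For even n, Z(D_n) = {e, r^(n/2)}: the 180° rotation r^17 commutes with every reflection and rotation

Z(D_34) = {e, r^17}


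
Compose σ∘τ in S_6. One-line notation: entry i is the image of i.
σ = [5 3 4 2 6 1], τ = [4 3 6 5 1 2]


σ∘τ: apply τ first, then σ
1 →τ 4 →σ 2
2 →τ 3 →σ 4
3 →τ 6 →σ 1
4 →τ 5 →σ 6
5 →τ 1 →σ 5
6 →τ 2 →σ 3

σ∘τ = [2 4 1 6 5 3]


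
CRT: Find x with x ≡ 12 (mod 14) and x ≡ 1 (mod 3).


m₁ = 14, m₂ = 3, gcd = 1, so CRT applies. M = m₁·m₂ = 42
Let M₁ = M/m₁ = 3, M₂ = M/m₂ = 14
Find y₁ ≡ M₁⁻¹ (mod m₁): 3⁻¹ ≡ 5 (mod 14)
Find y₂ ≡ M₂⁻¹ (mod m₂): 14⁻¹ ≡ 2 (mod 3)
x = a₁·M₁·y₁ + a₂·M₂·y₂ = 12·3·5 + 1·14·2 = 208
Reduce mod 42: x ≡ 40
Check: 40 mod 14 = 12 ✓, 40 mod 3 = 1 ✓

x ≡ 40 (mod 42)


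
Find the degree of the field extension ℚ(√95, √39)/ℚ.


[ℚ(√95,√39):ℚ] = [ℚ(√95,√39):ℚ(√95)]·[ℚ(√95):ℚ] = 2·2 = 4

[ℚ(√95, √39)/ℚ] = 4


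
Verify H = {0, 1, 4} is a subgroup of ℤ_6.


Subgroup test for H = {0, 1, 4} in (ℤ_6, +):
(1) 0 ∈ H? Yes
(2) Closure: for all a,b ∈ H, (a+b) mod 6 ∈ H? No  [counterexample: 1 + 1 = 2 ∉ H]
(3) Inverses: for all a ∈ H, -a mod 6 ∈ H? No

No, H is not a subgroup of ℤ_6


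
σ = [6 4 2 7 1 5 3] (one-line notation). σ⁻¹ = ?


To find σ⁻¹, swap domain and range:
σ(1) = 6 → σ⁻¹(6) = 1
σ(2) = 4 → σ⁻¹(4) = 2
σ(3) = 2 → σ⁻¹(2) = 3
σ(4) = 7 → σ⁻¹(7) = 4
σ(5) = 1 → σ⁻¹(1) = 5
σ(6) = 5 → σ⁻¹(5) = 6
σ(7) = 3 → σ⁻¹(3) = 7

σ⁻¹ = [5 3 7 2 6 1 4]


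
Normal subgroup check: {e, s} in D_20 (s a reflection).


H = {e, s} in D_20 (s a reflection)
r·s·r⁻¹ = sr⁻² ≠ s for n ≥ 3, so {e, s} is not closed under conjugation

No, not a normal subgroup


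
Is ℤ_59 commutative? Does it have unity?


ℤ_59 is a commutative ring with unity 1; 59 is prime, so ℤ_59 is a field (hence an integral domain)
Commutative: Yes
Integral domain: Yes
Has unity: Yes

ℤ_59: Commutative=Yes, Unity=Yes


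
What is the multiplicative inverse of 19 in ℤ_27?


Use the extended Euclidean algorithm to write 1 = 19·s + 27·t; then s mod 27 is the inverse.
Euclidean algorithm:
  19 = 0·27 + 19
  27 = 1·19 + 8
  19 = 2·8 + 3
  8 = 2·3 + 2
  3 = 1·2 + 1
  2 = 2·1 + 0
gcd(19,27) = 1
Back-substitution gives: 19·(10) + 27·(-7) = 1
So 19⁻¹ ≡ 10 ≡ 10 (mod 27)
Check: 19 × 10 = 190 ≡ 1 (mod 27) ✓

19⁻¹ ≡ 10 (mod 27)


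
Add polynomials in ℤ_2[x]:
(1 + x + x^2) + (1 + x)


Add coefficients mod 2:
x^0: 1 + 1 = 0 (mod 2)
x^1: 1 + 1 = 0 (mod 2)
x^2: 1 + 0 = 1 (mod 2)
Result: x^2

f + g = x^2


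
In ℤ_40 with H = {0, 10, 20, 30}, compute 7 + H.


7 + H = {7 + h (mod 40) : h ∈ H}
7+0=7, 7+10=17, 7+20=27, 7+30=37

7 + H = {7, 17, 27, 37}


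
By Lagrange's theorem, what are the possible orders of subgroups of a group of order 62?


Lagrange's theorem: |H| divides |G|
|G| = 62
Divisors of 62: 1, 2, 31, 62

Possible subgroup orders: {1, 2, 31, 62}


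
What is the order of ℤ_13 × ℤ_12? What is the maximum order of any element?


|ℤ_13 × ℤ_12| = 13 × 12 = 156
Max element order = lcm(13,12) = 156
Cyclic? Yes (gcd=1)

|ℤ_13×ℤ_12| = 156, max element order = 156


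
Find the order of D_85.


|D_n| = 2n (n rotations and n reflections)
|D_85| = 2×85 = 170

|D_85| = 170


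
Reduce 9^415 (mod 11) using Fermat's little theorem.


Fermat's little theorem: if p is prime and gcd(a,p)=1, then a^(p-1) ≡ 1 (mod p)
p = 11 is prime, gcd(9,11) = 1
Reduce exponent: 415 mod 10 = 5
So 9^415 ≡ 9^5 (mod 11)
9^5 mod 11 = 1

9^415 ≡ 1 (mod 11)


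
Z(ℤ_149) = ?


Z(G) = {g ∈ G | gx = xg for all x ∈ G}
ℤ_149 is abelian, so Z(G) = G

Z(ℤ_149) = ℤ_149


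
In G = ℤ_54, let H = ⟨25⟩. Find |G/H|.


|⟨25⟩| = n / gcd(25, 54) = 54 / 1 = 54
H is normal (ℤ_54 is abelian).
|G/H| = |G| / |H| = 54 / 54 = 1

|G/H| = 1


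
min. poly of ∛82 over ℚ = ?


∛82 satisfies x³ - 82 = 0, irreducible over ℚ (no rational root; 82 is not a perfect cube)

Minimal polynomial: x³ - 82


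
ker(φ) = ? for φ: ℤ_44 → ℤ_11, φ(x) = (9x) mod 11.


Kernel = preimage of identity
ker(φ) = {x ∈ ℤ_44 : 9x ≡ 0 (mod 11)}. Since 11 | 44, φ is well-defined. The kernel is the cyclic subgroup ⟨11⟩ of ℤ_44 (order 4), i.e. {0, 11, 22, 33}

ker(φ) = {0, 11, 22, 33}


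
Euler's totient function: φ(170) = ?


Factor n: 170 = 2 × 5 × 17
φ(n) = n · ∏(1 - 1/p) over distinct primes p | n
φ(170) = 170 · (1 - 1/2) · (1 - 1/5) · (1 - 1/17) = 64

φ(170) = 64


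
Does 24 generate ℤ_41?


g generates ℤ_n iff gcd(g, n) = 1
gcd(24, 41) = 1
Since gcd = 1, 24 is a generator.

Yes, 24 generates ℤ_41


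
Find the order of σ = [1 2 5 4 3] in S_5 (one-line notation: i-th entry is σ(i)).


Cycle decomposition: (3 5)
Cycle lengths: 2
Order = lcm(2) = 2

ord(σ) = 2


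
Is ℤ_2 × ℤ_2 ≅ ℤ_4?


Comparing ℤ_2 × ℤ_2 and ℤ_4:
gcd(2,2) = 2 ≠ 1. Max element order in ℤ_2×ℤ_2 is lcm(2,2) = 2 < 4, so it has no element of order 4

No, ℤ_2 × ℤ_2 ≇ ℤ_4


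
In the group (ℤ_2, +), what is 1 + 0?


Operation: addition mod 2
1 + 0 = (a + b) mod 2 with a = 1, b = 0

1 + 0 = 1


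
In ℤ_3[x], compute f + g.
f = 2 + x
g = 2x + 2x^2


Add coefficients mod 3:
x^0: 2 + 0 = 2 (mod 3)
x^1: 1 + 2 = 0 (mod 3)
x^2: 0 + 2 = 2 (mod 3)
Result: 2 + 2x^2

f + g = 2 + 2x^2


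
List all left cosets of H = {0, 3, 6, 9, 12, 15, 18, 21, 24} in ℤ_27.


H = {0, 3, 6, 9, 12, 15, 18, 21, 24}, |H| = 9
Number of cosets = |G|/|H| = 27/9 = 3
0 + H = {0, 3, 6, 9, 12, 15, 18, 21, 24}
1 + H = {1, 4, 7, 10, 13, 16, 19, 22, 25}
2 + H = {2, 5, 8, 11, 14, 17, 20, 23, 26}

Cosets: 0+H={0,3,6,9,12,15,18,21,24}; 1+H={1,4,7,10,13,16,19,22,25}; 2+H={2,5,8,11,14,17,20,23,26}


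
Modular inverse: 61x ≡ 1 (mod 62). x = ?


Use the extended Euclidean algorithm to write 1 = 61·s + 62·t; then s mod 62 is the inverse.
Euclidean algorithm:
  61 = 0·62 + 61
  62 = 1·61 + 1
  61 = 61·1 + 0
gcd(61,62) = 1
Back-substitution gives: 61·(-1) + 62·(1) = 1
So 61⁻¹ ≡ -1 ≡ 61 (mod 62)
Check: 61 × 61 = 3721 ≡ 1 (mod 62) ✓

61⁻¹ ≡ 61 (mod 62)


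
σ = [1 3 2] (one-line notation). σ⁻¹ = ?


To find σ⁻¹, swap domain and range:
σ(1) = 1 → σ⁻¹(1) = 1
σ(2) = 3 → σ⁻¹(3) = 2
σ(3) = 2 → σ⁻¹(2) = 3

σ⁻¹ = [1 3 2]
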